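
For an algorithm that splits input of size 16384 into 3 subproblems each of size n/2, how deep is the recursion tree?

For divide and conquer with division factor 2:

Problem sizes at each level:
Level 0: 16384
Level 1: 8192
Level 2: 4096
Level 3: 2048
Level 4: 1024
Level 5: 512
Level 6: 256
Level 7: 128
Level 8: 64
Level 9: 32
Level 10: 16
Level 11: 8
Level 12: 4
Level 13: 2
Level 14: 1

The root is level 0 and the size-1 base case is level 14 (the tree spans levels 0 through 14, i.e. 15 levels counting the root), so the depth is the number of divisions: log_2(16384) = 14

The recursion tree depth is log_2(16384) = 14. At each level, the problem size is divided by 2, so it takes 14 divisions to reduce to a base case of size 1. The algorithm makes 3 recursive calls at each level.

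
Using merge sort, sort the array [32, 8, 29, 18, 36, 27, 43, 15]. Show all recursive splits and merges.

Merge sort trace:

Split: [32, 8, 29, 18, 36, 27, 43, 15] -> [32, 8, 29, 18] and [36, 27, 43, 15]
  Split: [32, 8, 29, 18] -> [32, 8] and [29, 18]
    Split: [32, 8] -> [32] and [8]
    Merge: [32] + [8] -> [8, 32]
    Split: [29, 18] -> [29] and [18]
    Merge: [29] + [18] -> [18, 29]
  Merge: [8, 32] + [18, 29] -> [8, 18, 29, 32]
  Split: [36, 27, 43, 15] -> [36, 27] and [43, 15]
    Split: [36, 27] -> [36] and [27]
    Merge: [36] + [27] -> [27, 36]
    Split: [43, 15] -> [43] and [15]
    Merge: [43] + [15] -> [15, 43]
  Merge: [27, 36] + [15, 43] -> [15, 27, 36, 43]
Merge: [8, 18, 29, 32] + [15, 27, 36, 43] -> [8, 15, 18, 27, 29, 32, 36, 43]

Final sorted array: [8, 15, 18, 27, 29, 32, 36, 43]

The merge sort proceeds by recursively splitting the array and merging sorted halves.
After all merges, the sorted array is [8, 15, 18, 27, 29, 32, 36, 43].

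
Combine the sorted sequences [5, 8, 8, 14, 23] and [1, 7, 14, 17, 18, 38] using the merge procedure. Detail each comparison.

Merging process:

Compare 5 vs 1: take 1 from right. Merged: [1]
Compare 5 vs 7: take 5 from left. Merged: [1, 5]
Compare 8 vs 7: take 7 from right. Merged: [1, 5, 7]
Compare 8 vs 14: take 8 from left. Merged: [1, 5, 7, 8]
Compare 8 vs 14: take 8 from left. Merged: [1, 5, 7, 8, 8]
Compare 14 vs 14: take 14 from left. Merged: [1, 5, 7, 8, 8, 14]
Compare 23 vs 14: take 14 from right. Merged: [1, 5, 7, 8, 8, 14, 14]
Compare 23 vs 17: take 17 from right. Merged: [1, 5, 7, 8, 8, 14, 14, 17]
Compare 23 vs 18: take 18 from right. Merged: [1, 5, 7, 8, 8, 14, 14, 17, 18]
Compare 23 vs 38: take 23 from left. Merged: [1, 5, 7, 8, 8, 14, 14, 17, 18, 23]
Append remaining from right: [38]. Merged: [1, 5, 7, 8, 8, 14, 14, 17, 18, 23, 38]

Final merged array: [1, 5, 7, 8, 8, 14, 14, 17, 18, 23, 38]
Total comparisons: 10

The merged array is [1, 5, 7, 8, 8, 14, 14, 17, 18, 23, 38], requiring 10 comparisons. The merge step runs in O(n) time where n is the total number of elements.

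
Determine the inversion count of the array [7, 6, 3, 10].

Finding inversions in [7, 6, 3, 10]:

(0, 1): arr[0]=7 > arr[1]=6
(0, 2): arr[0]=7 > arr[2]=3
(1, 2): arr[1]=6 > arr[2]=3

Total inversions: 3

The array has 3 inversion(s): (0,1), (0,2), (1,2). Each pair (i,j) satisfies i < j and arr[i] > arr[j].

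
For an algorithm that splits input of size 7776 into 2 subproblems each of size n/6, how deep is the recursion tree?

For divide and conquer with division factor 6:

Problem sizes at each level:
Level 0: 7776
Level 1: 1296
Level 2: 216
Level 3: 36
Level 4: 6
Level 5: 1

The root is level 0 and the size-1 base case is level 5 (the tree spans levels 0 through 5, i.e. 6 levels counting the root), so the depth is the number of divisions: log_6(7776) = 5

The recursion tree depth is log_6(7776) = 5. At each level, the problem size is divided by 6, so it takes 5 divisions to reduce to a base case of size 1. The algorithm makes 2 recursive calls at each level.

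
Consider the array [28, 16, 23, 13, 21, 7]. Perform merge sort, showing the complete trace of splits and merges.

Merge sort trace:

Split: [28, 16, 23, 13, 21, 7] -> [28, 16, 23] and [13, 21, 7]
  Split: [28, 16, 23] -> [28] and [16, 23]
    Split: [16, 23] -> [16] and [23]
    Merge: [16] + [23] -> [16, 23]
  Merge: [28] + [16, 23] -> [16, 23, 28]
  Split: [13, 21, 7] -> [13] and [21, 7]
    Split: [21, 7] -> [21] and [7]
    Merge: [21] + [7] -> [7, 21]
  Merge: [13] + [7, 21] -> [7, 13, 21]
Merge: [16, 23, 28] + [7, 13, 21] -> [7, 13, 16, 21, 23, 28]

Final sorted array: [7, 13, 16, 21, 23, 28]

The merge sort proceeds by recursively splitting the array and merging sorted halves.
After all merges, the sorted array is [7, 13, 16, 21, 23, 28].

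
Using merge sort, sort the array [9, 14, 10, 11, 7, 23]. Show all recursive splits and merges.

Merge sort trace:

Split: [9, 14, 10, 11, 7, 23] -> [9, 14, 10] and [11, 7, 23]
  Split: [9, 14, 10] -> [9] and [14, 10]
    Split: [14, 10] -> [14] and [10]
    Merge: [14] + [10] -> [10, 14]
  Merge: [9] + [10, 14] -> [9, 10, 14]
  Split: [11, 7, 23] -> [11] and [7, 23]
    Split: [7, 23] -> [7] and [23]
    Merge: [7] + [23] -> [7, 23]
  Merge: [11] + [7, 23] -> [7, 11, 23]
Merge: [9, 10, 14] + [7, 11, 23] -> [7, 9, 10, 11, 14, 23]

Final sorted array: [7, 9, 10, 11, 14, 23]

The merge sort proceeds by recursively splitting the array and merging sorted halves.
After all merges, the sorted array is [7, 9, 10, 11, 14, 23].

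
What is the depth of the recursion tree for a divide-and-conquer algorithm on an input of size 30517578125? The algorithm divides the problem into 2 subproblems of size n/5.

For divide and conquer with division factor 5:

Problem sizes at each level:
Level 0: 30517578125
Level 1: 6103515625
Level 2: 1220703125
Level 3: 244140625
Level 4: 48828125
Level 5: 9765625
Level 6: 1953125
Level 7: 390625
Level 8: 78125
Level 9: 15625
Level 10: 3125
Level 11: 625
Level 12: 125
Level 13: 25
Level 14: 5
Level 15: 1

The root is level 0 and the size-1 base case is level 15 (the tree spans levels 0 through 15, i.e. 16 levels counting the root), so the depth is the number of divisions: log_5(30517578125) = 15

The recursion tree depth is log_5(30517578125) = 15. At each level, the problem size is divided by 5, so it takes 15 divisions to reduce to a base case of size 1. The algorithm makes 2 recursive calls at each level.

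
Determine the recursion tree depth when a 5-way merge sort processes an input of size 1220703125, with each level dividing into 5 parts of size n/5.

For divide and conquer with division factor 5:

Problem sizes at each level:
Level 0: 1220703125
Level 1: 244140625
Level 2: 48828125
Level 3: 9765625
Level 4: 1953125
Level 5: 390625
Level 6: 78125
Level 7: 15625
Level 8: 3125
Level 9: 625
Level 10: 125
Level 11: 25
Level 12: 5
Level 13: 1

The root is level 0 and the size-1 base case is level 13 (the tree spans levels 0 through 13, i.e. 14 levels counting the root), so the depth is the number of divisions: log_5(1220703125) = 13

The recursion tree depth is log_5(1220703125) = 13. At each level, the problem size is divided by 5, so it takes 13 divisions to reduce to a base case of size 1. The algorithm makes 5 recursive calls at each level.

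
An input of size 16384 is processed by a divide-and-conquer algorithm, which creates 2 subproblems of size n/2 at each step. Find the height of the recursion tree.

For divide and conquer with division factor 2:

Problem sizes at each level:
Level 0: 16384
Level 1: 8192
Level 2: 4096
Level 3: 2048
Level 4: 1024
Level 5: 512
Level 6: 256
Level 7: 128
Level 8: 64
Level 9: 32
Level 10: 16
Level 11: 8
Level 12: 4
Level 13: 2
Level 14: 1

The root is level 0 and the size-1 base case is level 14 (the tree spans levels 0 through 14, i.e. 15 levels counting the root), so the depth is the number of divisions: log_2(16384) = 14

The recursion tree depth is log_2(16384) = 14. At each level, the problem size is divided by 2, so it takes 14 divisions to reduce to a base case of size 1. The algorithm makes 2 recursive calls at each level.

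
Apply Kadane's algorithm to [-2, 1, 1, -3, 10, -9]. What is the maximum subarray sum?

Using Kadane's algorithm on [-2, 1, 1, -3, 10, -9]:

Scanning through the array:
Position 1 (value 1): max_ending_here = 1, max_so_far = 1
Position 2 (value 1): max_ending_here = 2, max_so_far = 2
Position 3 (value -3): max_ending_here = -1, max_so_far = 2
Position 4 (value 10): max_ending_here = 10, max_so_far = 10
Position 5 (value -9): max_ending_here = 1, max_so_far = 10

Maximum subarray: [10]
Maximum sum: 10

The maximum subarray is [10] with sum 10. This subarray runs from index 4 to index 4.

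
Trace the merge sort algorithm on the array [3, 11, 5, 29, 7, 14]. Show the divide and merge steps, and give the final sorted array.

Merge sort trace:

Split: [3, 11, 5, 29, 7, 14] -> [3, 11, 5] and [29, 7, 14]
  Split: [3, 11, 5] -> [3] and [11, 5]
    Split: [11, 5] -> [11] and [5]
    Merge: [11] + [5] -> [5, 11]
  Merge: [3] + [5, 11] -> [3, 5, 11]
  Split: [29, 7, 14] -> [29] and [7, 14]
    Split: [7, 14] -> [7] and [14]
    Merge: [7] + [14] -> [7, 14]
  Merge: [29] + [7, 14] -> [7, 14, 29]
Merge: [3, 5, 11] + [7, 14, 29] -> [3, 5, 7, 11, 14, 29]

Final sorted array: [3, 5, 7, 11, 14, 29]

The merge sort proceeds by recursively splitting the array and merging sorted halves.
After all merges, the sorted array is [3, 5, 7, 11, 14, 29].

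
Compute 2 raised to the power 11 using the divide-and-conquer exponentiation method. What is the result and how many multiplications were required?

Computing 2^11 by squaring (build up from 2^1; each line after the first costs one multiplication):

2^1 = 2
2^2 = (2^1)^2 = 2^2 = 4
2^4 = (2^2)^2 = 4^2 = 16
2^5 = 2 * 2^4 = 2 * 16 = 32
2^10 = (2^5)^2 = 32^2 = 1024
2^11 = 2 * 2^10 = 2 * 1024 = 2048

Result: 2048
Multiplications needed: 5 (5 lines after 2^1)

2^11 = 2048. Using exponentiation by squaring, this requires 5 multiplications. The key idea: if the exponent is even, square the half-power; if odd, multiply by the base once.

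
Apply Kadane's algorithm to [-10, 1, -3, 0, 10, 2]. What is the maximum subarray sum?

Using Kadane's algorithm on [-10, 1, -3, 0, 10, 2]:

Scanning through the array:
Position 1 (value 1): max_ending_here = 1, max_so_far = 1
Position 2 (value -3): max_ending_here = -2, max_so_far = 1
Position 3 (value 0): max_ending_here = 0, max_so_far = 1
Position 4 (value 10): max_ending_here = 10, max_so_far = 10
Position 5 (value 2): max_ending_here = 12, max_so_far = 12

Maximum subarray: [0, 10, 2]
Maximum sum: 12

The maximum subarray is [0, 10, 2] with sum 12. This subarray runs from index 3 to index 5.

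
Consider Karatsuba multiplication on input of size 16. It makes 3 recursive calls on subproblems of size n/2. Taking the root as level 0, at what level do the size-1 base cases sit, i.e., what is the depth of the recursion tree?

For divide and conquer with division factor 2:

Problem sizes at each level:
Level 0: 16
Level 1: 8
Level 2: 4
Level 3: 2
Level 4: 1

The root is level 0 and the size-1 base case is level 4 (the tree spans levels 0 through 4, i.e. 5 levels counting the root), so the depth is the number of divisions: log_2(16) = 4

The recursion tree depth is log_2(16) = 4. At each level, the problem size is divided by 2, so it takes 4 divisions to reduce to a base case of size 1. The algorithm makes 3 recursive calls at each level.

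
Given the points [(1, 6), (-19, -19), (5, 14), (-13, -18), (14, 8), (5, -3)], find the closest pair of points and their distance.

Computing all pairwise distances among 6 points:

d((1, 6), (-19, -19)) = 32.0156
d((1, 6), (5, 14)) = 8.9443
d((1, 6), (-13, -18)) = 27.7849
d((1, 6), (14, 8)) = 13.1529
d((1, 6), (5, -3)) = 9.8489
d((-19, -19), (5, 14)) = 40.8044
d((-19, -19), (-13, -18)) = 6.0828 <-- minimum
d((-19, -19), (14, 8)) = 42.638
d((-19, -19), (5, -3)) = 28.8444
d((5, 14), (-13, -18)) = 36.7151
d((5, 14), (14, 8)) = 10.8167
d((5, 14), (5, -3)) = 17.0
d((-13, -18), (14, 8)) = 37.4833
d((-13, -18), (5, -3)) = 23.4307
d((14, 8), (5, -3)) = 14.2127

Closest pair: (-19, -19) and (-13, -18) with distance 6.0828

The closest pair is (-19, -19) and (-13, -18) with Euclidean distance 6.0828. For 6 points, brute-force pairwise comparison is shown above. For large n, the divide-and-conquer algorithm (sort by x, recurse on halves, check the dividing strip) achieves O(n log n).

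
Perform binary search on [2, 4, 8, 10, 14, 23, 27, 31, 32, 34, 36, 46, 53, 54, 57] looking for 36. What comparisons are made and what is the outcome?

Binary search for 36 in [2, 4, 8, 10, 14, 23, 27, 31, 32, 34, 36, 46, 53, 54, 57]:

lo=0, hi=14, mid=7, arr[mid]=31 -> 31 < 36, search right half
lo=8, hi=14, mid=11, arr[mid]=46 -> 46 > 36, search left half
lo=8, hi=10, mid=9, arr[mid]=34 -> 34 < 36, search right half
lo=10, hi=10, mid=10, arr[mid]=36 -> Found target at index 10!

Binary search finds 36 at index 10 after 4 comparisons. The search repeatedly halves the search space by comparing with the middle element.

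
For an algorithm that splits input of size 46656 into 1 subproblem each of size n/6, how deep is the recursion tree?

For divide and conquer with division factor 6:

Problem sizes at each level:
Level 0: 46656
Level 1: 7776
Level 2: 1296
Level 3: 216
Level 4: 36
Level 5: 6
Level 6: 1

The root is level 0 and the size-1 base case is level 6 (the tree spans levels 0 through 6, i.e. 7 levels counting the root), so the depth is the number of divisions: log_6(46656) = 6

The recursion tree depth is log_6(46656) = 6. At each level, the problem size is divided by 6, so it takes 6 divisions to reduce to a base case of size 1. The algorithm makes 1 recursive call at each level.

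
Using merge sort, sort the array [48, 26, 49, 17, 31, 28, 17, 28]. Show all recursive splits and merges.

Merge sort trace:

Split: [48, 26, 49, 17, 31, 28, 17, 28] -> [48, 26, 49, 17] and [31, 28, 17, 28]
  Split: [48, 26, 49, 17] -> [48, 26] and [49, 17]
    Split: [48, 26] -> [48] and [26]
    Merge: [48] + [26] -> [26, 48]
    Split: [49, 17] -> [49] and [17]
    Merge: [49] + [17] -> [17, 49]
  Merge: [26, 48] + [17, 49] -> [17, 26, 48, 49]
  Split: [31, 28, 17, 28] -> [31, 28] and [17, 28]
    Split: [31, 28] -> [31] and [28]
    Merge: [31] + [28] -> [28, 31]
    Split: [17, 28] -> [17] and [28]
    Merge: [17] + [28] -> [17, 28]
  Merge: [28, 31] + [17, 28] -> [17, 28, 28, 31]
Merge: [17, 26, 48, 49] + [17, 28, 28, 31] -> [17, 17, 26, 28, 28, 31, 48, 49]

Final sorted array: [17, 17, 26, 28, 28, 31, 48, 49]

The merge sort proceeds by recursively splitting the array and merging sorted halves.
After all merges, the sorted array is [17, 17, 26, 28, 28, 31, 48, 49].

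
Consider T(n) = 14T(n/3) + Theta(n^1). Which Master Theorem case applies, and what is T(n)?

Master Theorem for T(n) = 14T(n/3) + O(n^1):

a = 14, b = 3, c = 1
log_b(a) = log_3(14) = 2.4022

Case 1: c = 1 < log_3(14) = 2.4022
T(n) = O(n^(log_3 14))

For T(n) = 14T(n/3) + O(n^1): log_3(14) = 2.4022. This is Case 1 of the Master Theorem (c < log_b(a), work dominated by leaves), giving O(n^(log_3 14)).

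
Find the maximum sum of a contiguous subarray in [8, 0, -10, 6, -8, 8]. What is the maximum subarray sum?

Using Kadane's algorithm on [8, 0, -10, 6, -8, 8]:

Scanning through the array:
Position 1 (value 0): max_ending_here = 8, max_so_far = 8
Position 2 (value -10): max_ending_here = -2, max_so_far = 8
Position 3 (value 6): max_ending_here = 6, max_so_far = 8
Position 4 (value -8): max_ending_here = -2, max_so_far = 8
Position 5 (value 8): max_ending_here = 8, max_so_far = 8

Maximum subarray: [8]
Maximum sum: 8

The maximum subarray is [8] with sum 8. This subarray runs from index 0 to index 0.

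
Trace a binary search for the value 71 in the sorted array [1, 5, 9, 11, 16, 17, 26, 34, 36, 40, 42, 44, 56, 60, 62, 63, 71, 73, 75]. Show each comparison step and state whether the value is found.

Binary search for 71 in [1, 5, 9, 11, 16, 17, 26, 34, 36, 40, 42, 44, 56, 60, 62, 63, 71, 73, 75]:

lo=0, hi=18, mid=9, arr[mid]=40 -> 40 < 71, search right half
lo=10, hi=18, mid=14, arr[mid]=62 -> 62 < 71, search right half
lo=15, hi=18, mid=16, arr[mid]=71 -> Found target at index 16!

Binary search finds 71 at index 16 after 3 comparisons. The search repeatedly halves the search space by comparing with the middle element.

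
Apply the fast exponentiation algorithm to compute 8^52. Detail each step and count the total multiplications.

Computing 8^52 by squaring (build up from 8^1; each line after the first costs one multiplication):

8^1 = 8
8^2 = (8^1)^2 = 8^2 = 64
8^3 = 8 * 8^2 = 8 * 64 = 512
8^6 = (8^3)^2 = 512^2 = 262144
8^12 = (8^6)^2 = 262144^2 = 68719476736
8^13 = 8 * 8^12 = 8 * 68719476736 = 549755813888
8^26 = (8^13)^2 = 549755813888^2 = 302231454903657293676544
8^52 = (8^26)^2 = 302231454903657293676544^2 = 91343852333181432387730302044767688728495783936

Result: 91343852333181432387730302044767688728495783936
Multiplications needed: 7 (7 lines after 8^1)

8^52 = 91343852333181432387730302044767688728495783936. Using exponentiation by squaring, this requires 7 multiplications. The key idea: if the exponent is even, square the half-power; if odd, multiply by the base once.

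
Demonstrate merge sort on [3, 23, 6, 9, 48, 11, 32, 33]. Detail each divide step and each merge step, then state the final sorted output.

Merge sort trace:

Split: [3, 23, 6, 9, 48, 11, 32, 33] -> [3, 23, 6, 9] and [48, 11, 32, 33]
  Split: [3, 23, 6, 9] -> [3, 23] and [6, 9]
    Split: [3, 23] -> [3] and [23]
    Merge: [3] + [23] -> [3, 23]
    Split: [6, 9] -> [6] and [9]
    Merge: [6] + [9] -> [6, 9]
  Merge: [3, 23] + [6, 9] -> [3, 6, 9, 23]
  Split: [48, 11, 32, 33] -> [48, 11] and [32, 33]
    Split: [48, 11] -> [48] and [11]
    Merge: [48] + [11] -> [11, 48]
    Split: [32, 33] -> [32] and [33]
    Merge: [32] + [33] -> [32, 33]
  Merge: [11, 48] + [32, 33] -> [11, 32, 33, 48]
Merge: [3, 6, 9, 23] + [11, 32, 33, 48] -> [3, 6, 9, 11, 23, 32, 33, 48]

Final sorted array: [3, 6, 9, 11, 23, 32, 33, 48]

The merge sort proceeds by recursively splitting the array and merging sorted halves.
After all merges, the sorted array is [3, 6, 9, 11, 23, 32, 33, 48].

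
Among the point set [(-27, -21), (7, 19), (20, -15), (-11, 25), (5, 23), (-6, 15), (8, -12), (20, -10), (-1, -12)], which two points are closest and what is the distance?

Computing all pairwise distances among 9 points:

d((-27, -21), (7, 19)) = 52.4976
d((-27, -21), (20, -15)) = 47.3814
d((-27, -21), (-11, 25)) = 48.7032
d((-27, -21), (5, 23)) = 54.4059
d((-27, -21), (-6, 15)) = 41.6773
d((-27, -21), (8, -12)) = 36.1386
d((-27, -21), (20, -10)) = 48.2701
d((-27, -21), (-1, -12)) = 27.5136
d((7, 19), (20, -15)) = 36.4005
d((7, 19), (-11, 25)) = 18.9737
d((7, 19), (5, 23)) = 4.4721 <-- minimum
d((7, 19), (-6, 15)) = 13.6015
d((7, 19), (8, -12)) = 31.0161
d((7, 19), (20, -10)) = 31.7805
d((7, 19), (-1, -12)) = 32.0156
d((20, -15), (-11, 25)) = 50.6063
d((20, -15), (5, 23)) = 40.8534
d((20, -15), (-6, 15)) = 39.6989
d((20, -15), (8, -12)) = 12.3693
d((20, -15), (20, -10)) = 5.0
d((20, -15), (-1, -12)) = 21.2132
d((-11, 25), (5, 23)) = 16.1245
d((-11, 25), (-6, 15)) = 11.1803
d((-11, 25), (8, -12)) = 41.5933
d((-11, 25), (20, -10)) = 46.7547
d((-11, 25), (-1, -12)) = 38.3275
d((5, 23), (-6, 15)) = 13.6015
d((5, 23), (8, -12)) = 35.1283
d((5, 23), (20, -10)) = 36.2491
d((5, 23), (-1, -12)) = 35.5106
d((-6, 15), (8, -12)) = 30.4138
d((-6, 15), (20, -10)) = 36.0694
d((-6, 15), (-1, -12)) = 27.4591
d((8, -12), (20, -10)) = 12.1655
d((8, -12), (-1, -12)) = 9.0
d((20, -10), (-1, -12)) = 21.095

Closest pair: (7, 19) and (5, 23) with distance 4.4721

The closest pair is (7, 19) and (5, 23) with Euclidean distance 4.4721. For 9 points, brute-force pairwise comparison is shown above. For large n, the divide-and-conquer algorithm (sort by x, recurse on halves, check the dividing strip) achieves O(n log n).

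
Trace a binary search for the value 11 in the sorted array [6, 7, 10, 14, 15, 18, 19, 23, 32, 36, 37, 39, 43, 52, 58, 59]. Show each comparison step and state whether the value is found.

Binary search for 11 in [6, 7, 10, 14, 15, 18, 19, 23, 32, 36, 37, 39, 43, 52, 58, 59]:

lo=0, hi=15, mid=7, arr[mid]=23 -> 23 > 11, search left half
lo=0, hi=6, mid=3, arr[mid]=14 -> 14 > 11, search left half
lo=0, hi=2, mid=1, arr[mid]=7 -> 7 < 11, search right half
lo=2, hi=2, mid=2, arr[mid]=10 -> 10 < 11, search right half
lo=3 > hi=2, target 11 not found

Binary search determines that 11 is not in the array after 4 comparisons. The search space was exhausted without finding the target.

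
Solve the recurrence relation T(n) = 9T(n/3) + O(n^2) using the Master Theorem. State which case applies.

Master Theorem for T(n) = 9T(n/3) + O(n^2):

a = 9, b = 3, c = 2
log_b(a) = log_3(9) = 2.0000

Case 2: c = 2 = log_3(9) = 2.0000
T(n) = O(n^2 log n) = O(n^2 log n)

For T(n) = 9T(n/3) + O(n^2): log_3(9) = 2.0000. This is Case 2 of the Master Theorem (c = log_b(a), equal work at all levels), giving O(n^2 log n).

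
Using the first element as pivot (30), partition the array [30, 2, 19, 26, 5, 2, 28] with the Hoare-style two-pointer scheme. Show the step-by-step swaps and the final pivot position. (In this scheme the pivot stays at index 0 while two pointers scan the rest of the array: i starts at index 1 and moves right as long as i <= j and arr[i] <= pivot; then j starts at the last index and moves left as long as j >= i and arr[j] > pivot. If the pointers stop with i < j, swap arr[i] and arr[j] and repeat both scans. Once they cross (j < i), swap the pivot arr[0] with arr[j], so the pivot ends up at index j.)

Hoare-style two-pointer partition with pivot = 30:

Initial array: [30, 2, 19, 26, 5, 2, 28]

Pointers start at i = 1, j = 6.
i ends at 7, j ends at 6: the pointers have crossed (j < i), so scanning stops.

Swap pivot arr[0] with arr[6] to place pivot at position 6: [28, 2, 19, 26, 5, 2, 30]
Pivot position: 6

After partitioning with pivot 30, the array becomes [28, 2, 19, 26, 5, 2, 30]. The pivot is placed at index 6. All elements to the left of the pivot are <= 30, and all elements to the right are > 30.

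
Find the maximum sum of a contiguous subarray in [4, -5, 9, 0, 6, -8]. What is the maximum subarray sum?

Using Kadane's algorithm on [4, -5, 9, 0, 6, -8]:

Scanning through the array:
Position 1 (value -5): max_ending_here = -1, max_so_far = 4
Position 2 (value 9): max_ending_here = 9, max_so_far = 9
Position 3 (value 0): max_ending_here = 9, max_so_far = 9
Position 4 (value 6): max_ending_here = 15, max_so_far = 15
Position 5 (value -8): max_ending_here = 7, max_so_far = 15

Maximum subarray: [9, 0, 6]
Maximum sum: 15

The maximum subarray is [9, 0, 6] with sum 15. This subarray runs from index 2 to index 4.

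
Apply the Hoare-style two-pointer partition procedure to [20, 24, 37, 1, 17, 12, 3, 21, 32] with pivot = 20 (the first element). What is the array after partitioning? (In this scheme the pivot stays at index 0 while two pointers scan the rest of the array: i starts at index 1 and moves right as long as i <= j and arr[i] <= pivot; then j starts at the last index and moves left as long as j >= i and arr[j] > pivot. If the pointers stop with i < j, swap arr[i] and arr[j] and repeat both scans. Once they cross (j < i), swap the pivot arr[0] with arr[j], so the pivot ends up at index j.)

Hoare-style two-pointer partition with pivot = 20:

Initial array: [20, 24, 37, 1, 17, 12, 3, 21, 32]

Pointers start at i = 1, j = 8.
i stops at index 1 (arr[1]=24 > 20), j stops at index 6 (arr[6]=3 <= 20): swap arr[1] and arr[6], array becomes [20, 3, 37, 1, 17, 12, 24, 21, 32]
i stops at index 2 (arr[2]=37 > 20), j stops at index 5 (arr[5]=12 <= 20): swap arr[2] and arr[5], array becomes [20, 3, 12, 1, 17, 37, 24, 21, 32]
i ends at 5, j ends at 4: the pointers have crossed (j < i), so scanning stops.

Swap pivot arr[0] with arr[4] to place pivot at position 4: [17, 3, 12, 1, 20, 37, 24, 21, 32]
Pivot position: 4

After partitioning with pivot 20, the array becomes [17, 3, 12, 1, 20, 37, 24, 21, 32]. The pivot is placed at index 4. All elements to the left of the pivot are <= 20, and all elements to the right are > 20.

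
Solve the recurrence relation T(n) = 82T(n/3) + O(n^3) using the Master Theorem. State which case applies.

Master Theorem for T(n) = 82T(n/3) + O(n^3):

a = 82, b = 3, c = 3
log_b(a) = log_3(82) = 4.0112

Case 1: c = 3 < log_3(82) = 4.0112
T(n) = O(n^(log_3 82))

For T(n) = 82T(n/3) + O(n^3): log_3(82) = 4.0112. This is Case 1 of the Master Theorem (c < log_b(a), work dominated by leaves), giving O(n^(log_3 82)).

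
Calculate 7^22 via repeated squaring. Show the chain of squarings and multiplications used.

Computing 7^22 by squaring (build up from 7^1; each line after the first costs one multiplication):

7^1 = 7
7^2 = (7^1)^2 = 7^2 = 49
7^4 = (7^2)^2 = 49^2 = 2401
7^5 = 7 * 7^4 = 7 * 2401 = 16807
7^10 = (7^5)^2 = 16807^2 = 282475249
7^11 = 7 * 7^10 = 7 * 282475249 = 1977326743
7^22 = (7^11)^2 = 1977326743^2 = 3909821048582988049

Result: 3909821048582988049
Multiplications needed: 6 (6 lines after 7^1)

7^22 = 3909821048582988049. Using exponentiation by squaring, this requires 6 multiplications. The key idea: if the exponent is even, square the half-power; if odd, multiply by the base once.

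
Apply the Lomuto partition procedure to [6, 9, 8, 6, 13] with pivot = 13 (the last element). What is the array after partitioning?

Lomuto partition with pivot = 13:

Initial array: [6, 9, 8, 6, 13]

arr[0]=6 <= 13: swap with position 0, array becomes [6, 9, 8, 6, 13]
arr[1]=9 <= 13: swap with position 1, array becomes [6, 9, 8, 6, 13]
arr[2]=8 <= 13: swap with position 2, array becomes [6, 9, 8, 6, 13]
arr[3]=6 <= 13: swap with position 3, array becomes [6, 9, 8, 6, 13]

Place pivot at position 4: [6, 9, 8, 6, 13]
Pivot position: 4

After partitioning with pivot 13, the array becomes [6, 9, 8, 6, 13]. The pivot is placed at index 4. All elements to the left of the pivot are <= 13, and all elements to the right are > 13.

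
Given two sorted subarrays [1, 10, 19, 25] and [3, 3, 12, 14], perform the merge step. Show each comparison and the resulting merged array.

Merging process:

Compare 1 vs 3: take 1 from left. Merged: [1]
Compare 10 vs 3: take 3 from right. Merged: [1, 3]
Compare 10 vs 3: take 3 from right. Merged: [1, 3, 3]
Compare 10 vs 12: take 10 from left. Merged: [1, 3, 3, 10]
Compare 19 vs 12: take 12 from right. Merged: [1, 3, 3, 10, 12]
Compare 19 vs 14: take 14 from right. Merged: [1, 3, 3, 10, 12, 14]
Append remaining from left: [19, 25]. Merged: [1, 3, 3, 10, 12, 14, 19, 25]

Final merged array: [1, 3, 3, 10, 12, 14, 19, 25]
Total comparisons: 6

The merged array is [1, 3, 3, 10, 12, 14, 19, 25], requiring 6 comparisons. The merge step runs in O(n) time where n is the total number of elements.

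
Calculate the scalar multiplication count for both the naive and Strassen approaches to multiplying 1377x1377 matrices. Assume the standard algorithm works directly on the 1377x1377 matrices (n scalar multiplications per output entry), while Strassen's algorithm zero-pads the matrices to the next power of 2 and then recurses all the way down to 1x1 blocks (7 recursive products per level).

Matrix multiplication for 1377x1377 matrices:

Strassen's algorithm requires power-of-2 dimensions. Pad 1377x1377 to 2048x2048 (next power of 2).

Standard algorithm: 1377^3 = 2610969633 multiplications
Strassen's algorithm: 7^(log2(2048)) = 7^11 = 1977326743 multiplications
Savings: 2610969633 - 1977326743 = 633642890 multiplications

Standard: 2610969633 multiplications (1377^3). Strassen: 1977326743 multiplications (7^11, after padding to 2048x2048). Strassen reduces 8 recursive multiplications to 7 at each level.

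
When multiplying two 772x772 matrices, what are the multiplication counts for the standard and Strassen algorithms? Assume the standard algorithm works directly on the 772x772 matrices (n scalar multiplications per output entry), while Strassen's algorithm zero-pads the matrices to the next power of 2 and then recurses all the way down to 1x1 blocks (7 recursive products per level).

Matrix multiplication for 772x772 matrices:

Strassen's algorithm requires power-of-2 dimensions. Pad 772x772 to 1024x1024 (next power of 2).

Standard algorithm: 772^3 = 460099648 multiplications
Strassen's algorithm: 7^(log2(1024)) = 7^10 = 282475249 multiplications
Savings: 460099648 - 282475249 = 177624399 multiplications

Standard: 460099648 multiplications (772^3). Strassen: 282475249 multiplications (7^10, after padding to 1024x1024). Strassen reduces 8 recursive multiplications to 7 at each level.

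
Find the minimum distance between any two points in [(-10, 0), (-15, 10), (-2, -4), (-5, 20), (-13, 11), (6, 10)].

Computing all pairwise distances among 6 points:

d((-10, 0), (-15, 10)) = 11.1803
d((-10, 0), (-2, -4)) = 8.9443
d((-10, 0), (-5, 20)) = 20.6155
d((-10, 0), (-13, 11)) = 11.4018
d((-10, 0), (6, 10)) = 18.868
d((-15, 10), (-2, -4)) = 19.105
d((-15, 10), (-5, 20)) = 14.1421
d((-15, 10), (-13, 11)) = 2.2361 <-- minimum
d((-15, 10), (6, 10)) = 21.0
d((-2, -4), (-5, 20)) = 24.1868
d((-2, -4), (-13, 11)) = 18.6011
d((-2, -4), (6, 10)) = 16.1245
d((-5, 20), (-13, 11)) = 12.0416
d((-5, 20), (6, 10)) = 14.8661
d((-13, 11), (6, 10)) = 19.0263

Closest pair: (-15, 10) and (-13, 11) with distance 2.2361

The closest pair is (-15, 10) and (-13, 11) with Euclidean distance 2.2361. For 6 points, brute-force pairwise comparison is shown above. For large n, the divide-and-conquer algorithm (sort by x, recurse on halves, check the dividing strip) achieves O(n log n).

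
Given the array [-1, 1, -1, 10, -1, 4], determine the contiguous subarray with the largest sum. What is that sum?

Using Kadane's algorithm on [-1, 1, -1, 10, -1, 4]:

Scanning through the array:
Position 1 (value 1): max_ending_here = 1, max_so_far = 1
Position 2 (value -1): max_ending_here = 0, max_so_far = 1
Position 3 (value 10): max_ending_here = 10, max_so_far = 10
Position 4 (value -1): max_ending_here = 9, max_so_far = 10
Position 5 (value 4): max_ending_here = 13, max_so_far = 13

Maximum subarray: [1, -1, 10, -1, 4]
Maximum sum: 13

The maximum subarray is [1, -1, 10, -1, 4] with sum 13. This subarray runs from index 1 to index 5.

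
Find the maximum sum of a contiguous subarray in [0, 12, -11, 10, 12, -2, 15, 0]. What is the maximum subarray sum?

Using Kadane's algorithm on [0, 12, -11, 10, 12, -2, 15, 0]:

Scanning through the array:
Position 1 (value 12): max_ending_here = 12, max_so_far = 12
Position 2 (value -11): max_ending_here = 1, max_so_far = 12
Position 3 (value 10): max_ending_here = 11, max_so_far = 12
Position 4 (value 12): max_ending_here = 23, max_so_far = 23
Position 5 (value -2): max_ending_here = 21, max_so_far = 23
Position 6 (value 15): max_ending_here = 36, max_so_far = 36
Position 7 (value 0): max_ending_here = 36, max_so_far = 36

Maximum subarray: [0, 12, -11, 10, 12, -2, 15]
Maximum sum: 36

The maximum subarray is [0, 12, -11, 10, 12, -2, 15] with sum 36. This subarray runs from index 0 to index 6.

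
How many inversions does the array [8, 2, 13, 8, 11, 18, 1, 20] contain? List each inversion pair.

Finding inversions in [8, 2, 13, 8, 11, 18, 1, 20]:

(0, 1): arr[0]=8 > arr[1]=2
(0, 6): arr[0]=8 > arr[6]=1
(1, 6): arr[1]=2 > arr[6]=1
(2, 3): arr[2]=13 > arr[3]=8
(2, 4): arr[2]=13 > arr[4]=11
(2, 6): arr[2]=13 > arr[6]=1
(3, 6): arr[3]=8 > arr[6]=1
(4, 6): arr[4]=11 > arr[6]=1
(5, 6): arr[5]=18 > arr[6]=1

Total inversions: 9

The array has 9 inversion(s): (0,1), (0,6), (1,6), (2,3), (2,4), (2,6), (3,6), (4,6), (5,6). Each pair (i,j) satisfies i < j and arr[i] > arr[j].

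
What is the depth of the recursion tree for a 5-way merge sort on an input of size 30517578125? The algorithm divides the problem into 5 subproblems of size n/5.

For divide and conquer with division factor 5:

Problem sizes at each level:
Level 0: 30517578125
Level 1: 6103515625
Level 2: 1220703125
Level 3: 244140625
Level 4: 48828125
Level 5: 9765625
Level 6: 1953125
Level 7: 390625
Level 8: 78125
Level 9: 15625
Level 10: 3125
Level 11: 625
Level 12: 125
Level 13: 25
Level 14: 5
Level 15: 1

The root is level 0 and the size-1 base case is level 15 (the tree spans levels 0 through 15, i.e. 16 levels counting the root), so the depth is the number of divisions: log_5(30517578125) = 15

The recursion tree depth is log_5(30517578125) = 15. At each level, the problem size is divided by 5, so it takes 15 divisions to reduce to a base case of size 1. The algorithm makes 5 recursive calls at each level.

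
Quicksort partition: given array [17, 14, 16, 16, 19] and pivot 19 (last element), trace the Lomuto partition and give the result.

Lomuto partition with pivot = 19:

Initial array: [17, 14, 16, 16, 19]

arr[0]=17 <= 19: swap with position 0, array becomes [17, 14, 16, 16, 19]
arr[1]=14 <= 19: swap with position 1, array becomes [17, 14, 16, 16, 19]
arr[2]=16 <= 19: swap with position 2, array becomes [17, 14, 16, 16, 19]
arr[3]=16 <= 19: swap with position 3, array becomes [17, 14, 16, 16, 19]

Place pivot at position 4: [17, 14, 16, 16, 19]
Pivot position: 4

After partitioning with pivot 19, the array becomes [17, 14, 16, 16, 19]. The pivot is placed at index 4. All elements to the left of the pivot are <= 19, and all elements to the right are > 19.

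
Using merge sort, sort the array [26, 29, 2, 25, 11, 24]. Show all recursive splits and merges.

Merge sort trace:

Split: [26, 29, 2, 25, 11, 24] -> [26, 29, 2] and [25, 11, 24]
  Split: [26, 29, 2] -> [26] and [29, 2]
    Split: [29, 2] -> [29] and [2]
    Merge: [29] + [2] -> [2, 29]
  Merge: [26] + [2, 29] -> [2, 26, 29]
  Split: [25, 11, 24] -> [25] and [11, 24]
    Split: [11, 24] -> [11] and [24]
    Merge: [11] + [24] -> [11, 24]
  Merge: [25] + [11, 24] -> [11, 24, 25]
Merge: [2, 26, 29] + [11, 24, 25] -> [2, 11, 24, 25, 26, 29]

Final sorted array: [2, 11, 24, 25, 26, 29]

The merge sort proceeds by recursively splitting the array and merging sorted halves.
After all merges, the sorted array is [2, 11, 24, 25, 26, 29].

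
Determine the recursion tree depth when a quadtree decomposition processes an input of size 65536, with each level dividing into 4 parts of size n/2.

For divide and conquer with division factor 2:

Problem sizes at each level:
Level 0: 65536
Level 1: 32768
Level 2: 16384
Level 3: 8192
Level 4: 4096
Level 5: 2048
Level 6: 1024
Level 7: 512
Level 8: 256
Level 9: 128
Level 10: 64
Level 11: 32
Level 12: 16
Level 13: 8
Level 14: 4
Level 15: 2
Level 16: 1

The root is level 0 and the size-1 base case is level 16 (the tree spans levels 0 through 16, i.e. 17 levels counting the root), so the depth is the number of divisions: log_2(65536) = 16

The recursion tree depth is log_2(65536) = 16. At each level, the problem size is divided by 2, so it takes 16 divisions to reduce to a base case of size 1. The algorithm makes 4 recursive calls at each level.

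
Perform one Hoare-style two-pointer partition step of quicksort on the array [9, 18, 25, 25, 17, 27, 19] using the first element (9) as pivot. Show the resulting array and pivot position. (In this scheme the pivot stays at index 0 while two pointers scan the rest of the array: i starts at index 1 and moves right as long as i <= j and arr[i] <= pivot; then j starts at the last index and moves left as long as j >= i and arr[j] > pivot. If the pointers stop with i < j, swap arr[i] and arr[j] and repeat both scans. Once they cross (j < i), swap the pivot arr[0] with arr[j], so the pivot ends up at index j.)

Hoare-style two-pointer partition with pivot = 9:

Initial array: [9, 18, 25, 25, 17, 27, 19]

Pointers start at i = 1, j = 6.
i ends at 1, j ends at 0: the pointers have crossed (j < i), so scanning stops.

j = 0, so swapping arr[0] with arr[j] leaves the pivot at position 0: [9, 18, 25, 25, 17, 27, 19]
Pivot position: 0

After partitioning with pivot 9, the array becomes [9, 18, 25, 25, 17, 27, 19]. The pivot is placed at index 0. All elements to the left of the pivot are <= 9, and all elements to the right are > 9.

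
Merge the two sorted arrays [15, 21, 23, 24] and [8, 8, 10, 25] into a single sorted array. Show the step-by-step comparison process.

Merging process:

Compare 15 vs 8: take 8 from right. Merged: [8]
Compare 15 vs 8: take 8 from right. Merged: [8, 8]
Compare 15 vs 10: take 10 from right. Merged: [8, 8, 10]
Compare 15 vs 25: take 15 from left. Merged: [8, 8, 10, 15]
Compare 21 vs 25: take 21 from left. Merged: [8, 8, 10, 15, 21]
Compare 23 vs 25: take 23 from left. Merged: [8, 8, 10, 15, 21, 23]
Compare 24 vs 25: take 24 from left. Merged: [8, 8, 10, 15, 21, 23, 24]
Append remaining from right: [25]. Merged: [8, 8, 10, 15, 21, 23, 24, 25]

Final merged array: [8, 8, 10, 15, 21, 23, 24, 25]
Total comparisons: 7

The merged array is [8, 8, 10, 15, 21, 23, 24, 25], requiring 7 comparisons. The merge step runs in O(n) time where n is the total number of elements.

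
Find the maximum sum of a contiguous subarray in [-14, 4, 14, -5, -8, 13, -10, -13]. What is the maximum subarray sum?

Using Kadane's algorithm on [-14, 4, 14, -5, -8, 13, -10, -13]:

Scanning through the array:
Position 1 (value 4): max_ending_here = 4, max_so_far = 4
Position 2 (value 14): max_ending_here = 18, max_so_far = 18
Position 3 (value -5): max_ending_here = 13, max_so_far = 18
Position 4 (value -8): max_ending_here = 5, max_so_far = 18
Position 5 (value 13): max_ending_here = 18, max_so_far = 18
Position 6 (value -10): max_ending_here = 8, max_so_far = 18
Position 7 (value -13): max_ending_here = -5, max_so_far = 18

Maximum subarray: [4, 14]
Maximum sum: 18

The maximum subarray is [4, 14] with sum 18. This subarray runs from index 1 to index 2.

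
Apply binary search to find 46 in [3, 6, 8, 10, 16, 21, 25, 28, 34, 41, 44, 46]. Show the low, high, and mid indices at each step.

Binary search for 46 in [3, 6, 8, 10, 16, 21, 25, 28, 34, 41, 44, 46]:

lo=0, hi=11, mid=5, arr[mid]=21 -> 21 < 46, search right half
lo=6, hi=11, mid=8, arr[mid]=34 -> 34 < 46, search right half
lo=9, hi=11, mid=10, arr[mid]=44 -> 44 < 46, search right half
lo=11, hi=11, mid=11, arr[mid]=46 -> Found target at index 11!

Binary search finds 46 at index 11 after 4 comparisons. The search repeatedly halves the search space by comparing with the middle element.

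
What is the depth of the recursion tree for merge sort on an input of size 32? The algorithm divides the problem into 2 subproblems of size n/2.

For divide and conquer with division factor 2:

Problem sizes at each level:
Level 0: 32
Level 1: 16
Level 2: 8
Level 3: 4
Level 4: 2
Level 5: 1

The root is level 0 and the size-1 base case is level 5 (the tree spans levels 0 through 5, i.e. 6 levels counting the root), so the depth is the number of divisions: log_2(32) = 5

The recursion tree depth is log_2(32) = 5. At each level, the problem size is divided by 2, so it takes 5 divisions to reduce to a base case of size 1. The algorithm makes 2 recursive calls at each level.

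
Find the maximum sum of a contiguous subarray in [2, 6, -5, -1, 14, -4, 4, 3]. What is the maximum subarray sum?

Using Kadane's algorithm on [2, 6, -5, -1, 14, -4, 4, 3]:

Scanning through the array:
Position 1 (value 6): max_ending_here = 8, max_so_far = 8
Position 2 (value -5): max_ending_here = 3, max_so_far = 8
Position 3 (value -1): max_ending_here = 2, max_so_far = 8
Position 4 (value 14): max_ending_here = 16, max_so_far = 16
Position 5 (value -4): max_ending_here = 12, max_so_far = 16
Position 6 (value 4): max_ending_here = 16, max_so_far = 16
Position 7 (value 3): max_ending_here = 19, max_so_far = 19

Maximum subarray: [2, 6, -5, -1, 14, -4, 4, 3]
Maximum sum: 19

The maximum subarray is [2, 6, -5, -1, 14, -4, 4, 3] with sum 19. This subarray runs from index 0 to index 7.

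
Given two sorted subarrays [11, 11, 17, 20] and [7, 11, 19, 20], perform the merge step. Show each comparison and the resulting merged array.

Merging process:

Compare 11 vs 7: take 7 from right. Merged: [7]
Compare 11 vs 11: take 11 from left. Merged: [7, 11]
Compare 11 vs 11: take 11 from left. Merged: [7, 11, 11]
Compare 17 vs 11: take 11 from right. Merged: [7, 11, 11, 11]
Compare 17 vs 19: take 17 from left. Merged: [7, 11, 11, 11, 17]
Compare 20 vs 19: take 19 from right. Merged: [7, 11, 11, 11, 17, 19]
Compare 20 vs 20: take 20 from left. Merged: [7, 11, 11, 11, 17, 19, 20]
Append remaining from right: [20]. Merged: [7, 11, 11, 11, 17, 19, 20, 20]

Final merged array: [7, 11, 11, 11, 17, 19, 20, 20]
Total comparisons: 7

The merged array is [7, 11, 11, 11, 17, 19, 20, 20], requiring 7 comparisons. The merge step runs in O(n) time where n is the total number of elements.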